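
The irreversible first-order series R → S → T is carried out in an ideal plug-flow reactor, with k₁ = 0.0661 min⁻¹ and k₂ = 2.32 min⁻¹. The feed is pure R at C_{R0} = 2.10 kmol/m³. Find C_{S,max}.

For a first-order series the maximum intermediate yield is C_{S,max}/C_{R0} = (k₁/k₂)^[k₂/(k₂−k₁)].
= (0.0661/2.32)^(2.32/(2.32−0.0661)) = (0.02849)^(1.029) = 0.02567.
C_{S,max} = 0.02567×2.10 = 0.0539 kmol/m³.

0.0539 kmol/m³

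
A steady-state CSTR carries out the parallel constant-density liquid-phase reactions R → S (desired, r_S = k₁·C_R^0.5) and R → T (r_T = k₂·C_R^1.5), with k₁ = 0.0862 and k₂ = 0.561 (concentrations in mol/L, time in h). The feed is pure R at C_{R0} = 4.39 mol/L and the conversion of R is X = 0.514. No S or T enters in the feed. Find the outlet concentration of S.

Exit C_R = C_{R0}(1−X) = 4.39×0.486 = 2.134 mol/L.
Rates in a CSTR are evaluated at the outlet concentration: r_S = 0.0862×2.134^0.5 = 0.1259, r_T = 0.561×2.134^1.5 = 1.748.
Fraction of consumed R going to S: r_S/(r_S+r_T) = 0.06718.
C_S = 0.06718·C_{R0}·X = 0.06718×4.39×0.514 = 0.152 mol/L.

0.152 mol/L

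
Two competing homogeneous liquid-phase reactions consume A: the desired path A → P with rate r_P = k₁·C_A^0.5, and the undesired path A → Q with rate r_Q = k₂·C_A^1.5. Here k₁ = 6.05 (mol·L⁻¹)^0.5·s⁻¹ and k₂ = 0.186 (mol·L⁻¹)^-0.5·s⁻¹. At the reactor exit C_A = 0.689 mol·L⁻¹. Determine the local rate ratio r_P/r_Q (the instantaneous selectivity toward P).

47.2

S_{P/Q} = r_P/r_Q = (k₁·C_A^0.5)/(k₂·C_A^1.5) = (k₁/k₂)·C_A⁻¹.
= (6.05×0.6890^0.5) / (0.186×0.6890^1.5) = 5.022/0.1064 = 47.2.
The undesired path is higher order in A, so low C_A (CSTR or dilute feed) favours P.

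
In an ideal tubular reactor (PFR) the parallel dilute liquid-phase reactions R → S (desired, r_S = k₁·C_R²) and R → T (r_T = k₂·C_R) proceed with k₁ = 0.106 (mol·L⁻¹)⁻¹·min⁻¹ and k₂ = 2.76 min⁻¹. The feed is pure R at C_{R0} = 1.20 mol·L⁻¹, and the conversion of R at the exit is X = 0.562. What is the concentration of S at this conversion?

0.0216 mol·L⁻¹

C_R = C_{R0}(1−X) = 0.5256 mol·L⁻¹.
Along a PFR/batch, dC_T/dC_R = −r_T/(r_S+r_T) = −k₂/(k₂+k₁·C_R).
Integrating from C_{R0} to C_R: C_T = (2.76/0.106)·ln[(2.76+0.106·1.20)/(2.76+0.106·0.526)] = 26.04·ln(2.887/2.816) = 0.6528 mol·L⁻¹.
Then C_S = (C_{R0}−C_R) − C_T = 0.6744 − 0.6528 = 0.02160 mol·L⁻¹.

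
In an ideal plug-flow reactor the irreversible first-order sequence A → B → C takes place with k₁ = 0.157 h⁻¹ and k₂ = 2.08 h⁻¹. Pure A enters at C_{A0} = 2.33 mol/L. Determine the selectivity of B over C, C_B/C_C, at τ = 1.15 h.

0.581

Solving the coupled first-order balances gives C_B(τ) = [k₁/(k₂−k₁)]·C_{A0}·(e^(−k₁τ) − e^(−k₂τ)).
e^(−k₁τ) = e^(−0.157×1.15) = e^(−0.1805) = 0.8348; e^(−k₂τ) = e^(−2.392) = 0.09145.
C_B = 0.157×2.33/(2.08−0.157) × (0.8348−0.09145) = 0.1902×0.7434 = 0.1414 mol/L.
C_A = C_{A0}e^(−k₁τ) = 1.945 mol/L, so C_C = C_{A0}−C_A−C_B = 0.2435 mol/L; C_B/C_C = 0.581.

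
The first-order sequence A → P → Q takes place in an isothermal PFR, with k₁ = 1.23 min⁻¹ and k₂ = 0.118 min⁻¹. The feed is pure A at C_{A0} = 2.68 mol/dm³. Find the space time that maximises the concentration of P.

2.11 min

Setting dC_P/dτ = 0 gives τ_opt = ln(k₂/k₁)/(k₂−k₁).
= ln(0.118/1.23)/(0.118−1.23) = ln(0.09593)/-1.112 = -2.344/-1.112 = 2.11 min.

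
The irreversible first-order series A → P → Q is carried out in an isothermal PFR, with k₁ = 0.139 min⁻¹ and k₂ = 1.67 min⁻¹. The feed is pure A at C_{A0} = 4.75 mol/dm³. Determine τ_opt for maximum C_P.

1.62 min

The intermediate peaks when r₁ = r₂, i.e. k₁e^(−k₁τ) = k₂e^(−k₂τ), giving τ_opt = ln(k₂/k₁)/(k₂−k₁).
= ln(1.67/0.139)/(1.67−0.139) = ln(12.01)/1.531 = 2.486/1.531 = 1.62 min.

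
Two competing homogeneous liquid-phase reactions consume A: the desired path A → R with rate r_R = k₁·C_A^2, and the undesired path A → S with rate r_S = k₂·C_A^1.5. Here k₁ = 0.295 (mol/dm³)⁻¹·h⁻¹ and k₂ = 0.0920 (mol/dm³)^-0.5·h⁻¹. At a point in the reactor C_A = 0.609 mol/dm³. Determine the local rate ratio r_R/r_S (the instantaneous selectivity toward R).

S_{R/S} = r_R/r_S = (k₁·C_A^2)/(k₂·C_A^1.5) = (k₁/k₂)·C_A^0.5.
= (0.295×0.6090^2) / (0.0920×0.6090^1.5) = 0.1094/0.04372 = 2.50.
Since the desired path is higher order in A, keeping C_A high (PFR or concentrated feed) favours R.

2.50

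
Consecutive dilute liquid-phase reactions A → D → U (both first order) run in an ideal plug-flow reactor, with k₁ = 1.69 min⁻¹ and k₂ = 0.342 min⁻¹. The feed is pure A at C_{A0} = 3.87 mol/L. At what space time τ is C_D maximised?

The intermediate peaks when r₁ = r₂, i.e. k₁e^(−k₁τ) = k₂e^(−k₂τ), giving τ_opt = ln(k₂/k₁)/(k₂−k₁).
= ln(0.342/1.69)/(0.342−1.69) = ln(0.2024)/-1.348 = -1.598/-1.348 = 1.19 min.

1.19 min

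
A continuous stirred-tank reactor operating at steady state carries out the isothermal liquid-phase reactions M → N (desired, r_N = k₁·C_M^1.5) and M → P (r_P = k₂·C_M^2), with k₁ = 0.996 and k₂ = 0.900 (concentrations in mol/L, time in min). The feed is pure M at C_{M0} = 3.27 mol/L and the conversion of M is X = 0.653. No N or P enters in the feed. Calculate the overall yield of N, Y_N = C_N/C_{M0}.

Exit C_M = C_{M0}(1−X) = 3.27×0.347 = 1.135 mol/L.
In a CSTR the entire volume is at exit conditions, so r_N = 0.996×1.135^1.5 = 1.204 and r_P = 0.900×1.135^2 = 1.159.
Fraction of consumed M going to N: r_N/(r_N+r_P) = 0.5095.
C_N = 0.5095·C_{M0}·X = 0.5095×3.27×0.653 = 1.09 mol/L; Y_N = C_N/C_{M0} = 0.333.

0.333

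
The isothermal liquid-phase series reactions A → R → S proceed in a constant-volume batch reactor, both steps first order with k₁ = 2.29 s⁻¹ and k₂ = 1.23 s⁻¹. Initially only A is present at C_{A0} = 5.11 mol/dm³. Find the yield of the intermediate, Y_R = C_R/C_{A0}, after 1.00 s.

Solving the coupled first-order balances gives C_R(t) = [k₁/(k₂−k₁)]·C_{A0}·(e^(−k₁t) − e^(−k₂t)).
e^(−k₁t) = e^(−2.29×1.00) = e^(−2.290) = 0.1013; e^(−k₂t) = e^(−1.230) = 0.2923.
C_R = 2.29×5.11/(1.23−2.29) × (0.1013−0.2923) = (-11.04)×(-0.1910) = 2.109 mol/dm³.
Y_R = C_R/C_{A0} = 2.109/5.11 = 0.413.

0.413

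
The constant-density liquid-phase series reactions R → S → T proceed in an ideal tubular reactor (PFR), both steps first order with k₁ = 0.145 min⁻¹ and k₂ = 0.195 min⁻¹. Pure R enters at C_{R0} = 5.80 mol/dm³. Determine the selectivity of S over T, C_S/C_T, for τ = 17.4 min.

0.172

The intermediate concentration in a first-order A→B→C sequence is C_S = k₁C_{R0}(e^(−k₁τ) − e^(−k₂τ))/(k₂−k₁).
e^(−k₁τ) = e^(−0.145×17.4) = e^(−2.523) = 0.08022; e^(−k₂τ) = e^(−3.393) = 0.03361.
C_S = 0.145×5.80/(0.195−0.145) × (0.08022−0.03361) = 16.82×0.04661 = 0.7840 mol/dm³.
C_R = C_{R0}e^(−k₁τ) = 0.4653 mol/dm³, so C_T = C_{R0}−C_R−C_S = 4.551 mol/dm³; C_S/C_T = 0.172.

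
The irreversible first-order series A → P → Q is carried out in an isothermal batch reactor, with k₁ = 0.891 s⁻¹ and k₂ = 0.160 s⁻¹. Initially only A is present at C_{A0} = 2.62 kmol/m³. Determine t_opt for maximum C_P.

The intermediate peaks when r₁ = r₂, i.e. k₁e^(−k₁t) = k₂e^(−k₂t), giving t_opt = ln(k₂/k₁)/(k₂−k₁).
= ln(0.160/0.891)/(0.160−0.891) = ln(0.1796)/-0.7310 = -1.717/-0.7310 = 2.35 s.

2.35 s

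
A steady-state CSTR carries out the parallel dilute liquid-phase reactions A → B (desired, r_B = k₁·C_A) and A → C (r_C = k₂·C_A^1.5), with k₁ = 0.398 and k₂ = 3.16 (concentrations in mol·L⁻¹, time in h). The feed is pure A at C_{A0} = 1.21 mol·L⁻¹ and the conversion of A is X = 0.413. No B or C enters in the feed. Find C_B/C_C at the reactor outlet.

0.149

Exit C_A = C_{A0}(1−X) = 1.21×0.587 = 0.7103 mol·L⁻¹.
In a CSTR the entire volume is at exit conditions, so r_B = 0.398×0.7103 = 0.2827 and r_C = 3.16×0.7103^1.5 = 1.892.
Overall selectivity = C_B/C_C = r_Bτ/(r_Cτ) = r_B/r_C = 0.149.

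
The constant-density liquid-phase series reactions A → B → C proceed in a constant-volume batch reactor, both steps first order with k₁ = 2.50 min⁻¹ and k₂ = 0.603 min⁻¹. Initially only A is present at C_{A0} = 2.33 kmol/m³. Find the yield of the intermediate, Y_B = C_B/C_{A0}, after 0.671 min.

The intermediate concentration in a first-order A→B→C sequence is C_B = k₁C_{A0}(e^(−k₁t) − e^(−k₂t))/(k₂−k₁).
e^(−k₁t) = e^(−2.50×0.671) = e^(−1.678) = 0.1868; e^(−k₂t) = e^(−0.4046) = 0.6672.
C_B = 2.50×2.33/(0.603−2.50) × (0.1868−0.6672) = (-3.071)×(-0.4804) = 1.475 kmol/m³.
Y_B = C_B/C_{A0} = 1.475/2.33 = 0.633.

0.633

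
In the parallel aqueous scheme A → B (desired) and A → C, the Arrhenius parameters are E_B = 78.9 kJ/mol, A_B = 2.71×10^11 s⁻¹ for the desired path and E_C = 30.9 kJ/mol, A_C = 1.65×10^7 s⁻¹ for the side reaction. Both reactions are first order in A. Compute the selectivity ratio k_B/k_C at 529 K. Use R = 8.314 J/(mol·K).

0.299

Since both paths have the same order in A, the concentration cancels and S_{B/C} = k_B/k_C = (A_B/A_C)·exp[(E_C−E_B)/(RT)].
(E_C−E_B)/(RT) = (30.9−78.9)×10³/(8.314×529) = -48000/4398 = -10.91.
k_B/k_C = (2.71×10^11/1.65×10^7)·exp(-10.91) = 16424 × 1.821×10^-5 = 0.299.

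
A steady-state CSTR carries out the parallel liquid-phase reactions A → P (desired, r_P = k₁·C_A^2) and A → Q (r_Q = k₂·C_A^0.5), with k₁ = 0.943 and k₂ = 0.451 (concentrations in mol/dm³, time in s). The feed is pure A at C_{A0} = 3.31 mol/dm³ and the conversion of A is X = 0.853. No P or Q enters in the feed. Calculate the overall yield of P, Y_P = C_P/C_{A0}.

Exit C_A = C_{A0}(1−X) = 3.31×0.147 = 0.4866 mol/dm³.
Rates in a CSTR are evaluated at the outlet concentration: r_P = 0.943×0.4866^2 = 0.2233, r_Q = 0.451×0.4866^0.5 = 0.3146.
Fraction of consumed A going to P: r_P/(r_P+r_Q) = 0.4151.
C_P = 0.4151·C_{A0}·X = 0.4151×3.31×0.853 = 1.17 mol/dm³; Y_P = C_P/C_{A0} = 0.354.

0.354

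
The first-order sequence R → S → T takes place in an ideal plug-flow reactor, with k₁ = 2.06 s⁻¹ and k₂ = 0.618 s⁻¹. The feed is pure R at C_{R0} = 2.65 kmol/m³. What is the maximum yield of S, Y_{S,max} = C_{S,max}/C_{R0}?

0.597

Evaluating C_S at τ_opt = ln(k₂/k₁)/(k₂−k₁) gives C_{S,max}/C_{R0} = (k₁/k₂)^[k₂/(k₂−k₁)].
= (2.06/0.618)^(0.618/(0.618−2.06)) = (3.333)^(-0.4286) = 0.5969.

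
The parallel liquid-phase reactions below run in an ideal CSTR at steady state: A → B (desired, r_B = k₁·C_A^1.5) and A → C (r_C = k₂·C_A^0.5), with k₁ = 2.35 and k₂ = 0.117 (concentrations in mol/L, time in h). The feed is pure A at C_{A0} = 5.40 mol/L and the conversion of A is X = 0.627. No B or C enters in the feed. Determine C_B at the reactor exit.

Exit C_A = C_{A0}(1−X) = 5.40×0.373 = 2.014 mol/L.
Rates in a CSTR are evaluated at the outlet concentration: r_B = 2.35×2.014^1.5 = 6.718, r_C = 0.117×2.014^0.5 = 0.1660.
Fraction of consumed A going to B: r_B/(r_B+r_C) = 0.9759.
C_B = 0.9759·C_{A0}·X = 0.9759×5.40×0.627 = 3.30 mol/L.

3.30 mol/L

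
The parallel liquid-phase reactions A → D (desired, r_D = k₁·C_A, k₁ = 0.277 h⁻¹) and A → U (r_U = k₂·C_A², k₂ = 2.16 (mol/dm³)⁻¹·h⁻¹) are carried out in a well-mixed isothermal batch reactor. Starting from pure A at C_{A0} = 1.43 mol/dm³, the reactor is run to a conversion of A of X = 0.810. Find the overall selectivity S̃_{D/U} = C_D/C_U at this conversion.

0.177

C_A = C_{A0}(1−X) = 0.2717 mol/dm³.
Along a PFR/batch, dC_D/dC_A = −r_D/(r_D+r_U) = −k₁/(k₁+k₂·C_A).
Integrating from C_{A0} to C_A: C_D = (0.277/2.16)·ln[(0.277+2.16·1.43)/(0.277+2.16·0.272)] = 0.1282·ln(3.366/0.8639) = 0.1744 mol/dm³.
C_U = (C_{A0}−C_A)−C_D = 0.9839 mol/dm³; S̃_{D/U} = 0.1744/0.9839 = 0.177.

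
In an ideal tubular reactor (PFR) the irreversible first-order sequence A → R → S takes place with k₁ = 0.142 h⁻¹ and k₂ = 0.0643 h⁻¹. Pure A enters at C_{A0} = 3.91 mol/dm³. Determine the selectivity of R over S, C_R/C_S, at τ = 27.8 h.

The intermediate concentration in a first-order A→B→C sequence is C_R = k₁C_{A0}(e^(−k₁τ) − e^(−k₂τ))/(k₂−k₁).
e^(−k₁τ) = e^(−0.142×27.8) = e^(−3.948) = 0.01930; e^(−k₂τ) = e^(−1.788) = 0.1674.
C_R = 0.142×3.91/(0.0643−0.142) × (0.01930−0.1674) = (-7.146)×(-0.1481) = 1.058 mol/dm³.
C_A = C_{A0}e^(−k₁τ) = 0.07547 mol/dm³, so C_S = C_{A0}−C_A−C_R = 2.776 mol/dm³; C_R/C_S = 0.381.

0.381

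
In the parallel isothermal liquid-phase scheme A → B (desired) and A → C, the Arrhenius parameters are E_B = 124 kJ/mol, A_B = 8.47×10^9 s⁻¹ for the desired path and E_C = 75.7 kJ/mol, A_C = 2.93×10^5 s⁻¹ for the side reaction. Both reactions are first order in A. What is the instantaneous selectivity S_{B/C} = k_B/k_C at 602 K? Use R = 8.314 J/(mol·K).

With equal orders, S_{B/C} = k_B/k_C = (A_B/A_C)·exp[(E_C−E_B)/(RT)].
(E_C−E_B)/(RT) = (75.7−124)×10³/(8.314×602) = -48300/5005 = -9.650.
k_B/k_C = (8.47×10^9/2.93×10^5)·exp(-9.650) = 28908 × 6.441×10^-5 = 1.86.

1.86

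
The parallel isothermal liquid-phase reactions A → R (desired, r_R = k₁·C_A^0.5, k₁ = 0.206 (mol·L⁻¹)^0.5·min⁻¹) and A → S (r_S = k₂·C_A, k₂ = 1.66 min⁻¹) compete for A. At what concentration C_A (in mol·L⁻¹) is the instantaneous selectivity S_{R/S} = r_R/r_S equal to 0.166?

0.559 mol·L⁻¹

S_{R/S} = (k₁/k₂)·C_A^-0.5 ⇒ C_A = (S·k₂/k₁)^(-2).
= (0.166×1.66/0.206)^(-2) = (1.338)^(-2) = 0.559 mol·L⁻¹.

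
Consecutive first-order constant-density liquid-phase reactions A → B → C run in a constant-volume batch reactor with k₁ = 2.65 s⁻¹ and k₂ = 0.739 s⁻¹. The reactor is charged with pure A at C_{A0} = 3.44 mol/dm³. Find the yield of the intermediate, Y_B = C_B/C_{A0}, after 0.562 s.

For first-order series with pure A initially, C_B(t) = k₁C_{A0}/(k₂−k₁)·(e^(−k₁t) − e^(−k₂t)).
e^(−k₁t) = e^(−2.65×0.562) = e^(−1.489) = 0.2255; e^(−k₂t) = e^(−0.4153) = 0.6601.
C_B = 2.65×3.44/(0.739−2.65) × (0.2255−0.6601) = (-4.770)×(-0.4346) = 2.073 mol/dm³.
Y_B = C_B/C_{A0} = 2.073/3.44 = 0.603.

0.603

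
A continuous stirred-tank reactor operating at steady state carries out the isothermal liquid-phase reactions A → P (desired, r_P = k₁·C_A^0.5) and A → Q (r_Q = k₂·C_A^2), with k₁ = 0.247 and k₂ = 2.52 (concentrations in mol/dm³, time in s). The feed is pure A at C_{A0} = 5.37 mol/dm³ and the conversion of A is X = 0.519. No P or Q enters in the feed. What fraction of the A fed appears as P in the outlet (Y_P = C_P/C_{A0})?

0.0120

Exit C_A = C_{A0}(1−X) = 5.37×0.481 = 2.583 mol/dm³.
Rates in a CSTR are evaluated at the outlet concentration: r_P = 0.247×2.583^0.5 = 0.3970, r_Q = 2.52×2.583^2 = 16.81.
Fraction of consumed A going to P: r_P/(r_P+r_Q) = 0.02307.
C_P = 0.02307·C_{A0}·X = 0.02307×5.37×0.519 = 0.0643 mol/dm³; Y_P = C_P/C_{A0} = 0.0120.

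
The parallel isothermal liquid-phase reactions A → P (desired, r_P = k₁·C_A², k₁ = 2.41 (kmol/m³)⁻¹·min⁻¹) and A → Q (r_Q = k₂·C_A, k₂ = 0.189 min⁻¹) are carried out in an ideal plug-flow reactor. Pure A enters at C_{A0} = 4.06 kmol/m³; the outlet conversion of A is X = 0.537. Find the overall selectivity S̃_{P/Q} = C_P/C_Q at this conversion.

C_A = C_{A0}(1−X) = 1.880 kmol/m³.
Along a PFR/batch, dC_Q/dC_A = −r_Q/(r_P+r_Q) = −k₂/(k₂+k₁·C_A).
Integrating from C_{A0} to C_A: C_Q = (0.189/2.41)·ln[(0.189+2.41·4.06)/(0.189+2.41·1.88)] = 0.07842·ln(9.974/4.719) = 0.05868 kmol/m³.
Then C_P = (C_{A0}−C_A) − C_Q = 2.180 − 0.05868 = 2.122 kmol/m³.
S̃_{P/Q} = C_P/C_Q = 2.122/0.05868 = 36.2.

36.2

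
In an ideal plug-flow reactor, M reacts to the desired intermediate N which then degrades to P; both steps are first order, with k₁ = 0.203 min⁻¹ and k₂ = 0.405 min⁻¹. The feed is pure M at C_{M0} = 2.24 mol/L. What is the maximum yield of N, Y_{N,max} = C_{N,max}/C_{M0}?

0.250

For a first-order series the maximum intermediate yield is C_{N,max}/C_{M0} = (k₁/k₂)^[k₂/(k₂−k₁)].
= (0.203/0.405)^(0.405/(0.405−0.203)) = (0.5012)^(2.005) = 0.2504.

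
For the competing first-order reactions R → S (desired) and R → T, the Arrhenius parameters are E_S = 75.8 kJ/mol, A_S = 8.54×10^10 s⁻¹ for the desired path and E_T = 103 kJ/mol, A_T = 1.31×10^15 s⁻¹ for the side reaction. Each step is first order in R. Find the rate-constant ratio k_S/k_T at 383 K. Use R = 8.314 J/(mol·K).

k_S/k_T = (A_S/A_T)·exp[−(E_S−E_T)/(RT)] = (A_S/A_T)·exp[(E_T−E_S)/(RT)].
(E_T−E_S)/(RT) = (103−75.8)×10³/(8.314×383) = 27200/3184 = 8.542.
k_S/k_T = (8.54×10^10/1.31×10^15)·exp(8.542) = 6.519×10^-5 × 5126 = 0.334.

0.334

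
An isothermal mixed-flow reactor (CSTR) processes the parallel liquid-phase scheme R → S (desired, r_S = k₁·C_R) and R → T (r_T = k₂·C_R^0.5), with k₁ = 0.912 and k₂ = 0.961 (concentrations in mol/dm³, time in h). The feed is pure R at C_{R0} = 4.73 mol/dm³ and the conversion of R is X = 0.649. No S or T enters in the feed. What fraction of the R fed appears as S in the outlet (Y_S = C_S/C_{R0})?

Exit C_R = C_{R0}(1−X) = 4.73×0.351 = 1.660 mol/dm³.
Rates in a CSTR are evaluated at the outlet concentration: r_S = 0.912×1.660 = 1.514, r_T = 0.961×1.660^0.5 = 1.238.
Fraction of consumed R going to S: r_S/(r_S+r_T) = 0.5501.
C_S = 0.5501·C_{R0}·X = 0.5501×4.73×0.649 = 1.69 mol/dm³; Y_S = C_S/C_{R0} = 0.357.

0.357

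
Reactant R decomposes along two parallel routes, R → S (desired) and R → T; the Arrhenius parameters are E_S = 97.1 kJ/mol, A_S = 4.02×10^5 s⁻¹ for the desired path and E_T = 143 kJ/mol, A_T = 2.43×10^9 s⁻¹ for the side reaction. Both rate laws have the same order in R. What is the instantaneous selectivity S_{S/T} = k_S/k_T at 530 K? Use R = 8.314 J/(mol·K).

With equal orders, S_{S/T} = k_S/k_T = (A_S/A_T)·exp[(E_T−E_S)/(RT)].
(E_T−E_S)/(RT) = (143−97.1)×10³/(8.314×530) = 45900/4406 = 10.42.
k_S/k_T = (4.02×10^5/2.43×10^9)·exp(10.42) = 1.654×10^-4 × 33410 = 5.53.
Since E_S < E_T, lowering the temperature improves selectivity toward S.

5.53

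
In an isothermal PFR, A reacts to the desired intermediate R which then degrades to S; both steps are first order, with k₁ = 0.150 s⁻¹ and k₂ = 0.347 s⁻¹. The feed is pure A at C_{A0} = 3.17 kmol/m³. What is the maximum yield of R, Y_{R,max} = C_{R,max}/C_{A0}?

0.228

For a first-order series the maximum intermediate yield is C_{R,max}/C_{A0} = (k₁/k₂)^[k₂/(k₂−k₁)].
= (0.150/0.347)^(0.347/(0.347−0.150)) = (0.4323)^(1.761) = 0.2283.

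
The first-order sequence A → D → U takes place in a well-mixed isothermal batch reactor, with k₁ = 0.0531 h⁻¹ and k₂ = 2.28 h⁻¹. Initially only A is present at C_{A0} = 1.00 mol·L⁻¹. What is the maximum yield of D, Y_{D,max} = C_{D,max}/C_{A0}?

0.0213

Evaluating C_D at t_opt = ln(k₂/k₁)/(k₂−k₁) gives C_{D,max}/C_{A0} = (k₁/k₂)^[k₂/(k₂−k₁)].
= (0.0531/2.28)^(2.28/(2.28−0.0531)) = (0.02329)^(1.024) = 0.02129.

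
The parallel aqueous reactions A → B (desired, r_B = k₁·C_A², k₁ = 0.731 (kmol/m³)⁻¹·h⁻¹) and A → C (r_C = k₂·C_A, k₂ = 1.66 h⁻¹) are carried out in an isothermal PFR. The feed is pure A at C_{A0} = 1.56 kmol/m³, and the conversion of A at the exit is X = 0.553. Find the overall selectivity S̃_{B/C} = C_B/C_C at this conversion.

C_A = C_{A0}(1−X) = 0.6973 kmol/m³.
Along a PFR/batch, dC_C/dC_A = −r_C/(r_B+r_C) = −k₂/(k₂+k₁·C_A).
Integrating from C_{A0} to C_A: C_C = (1.66/0.731)·ln[(1.66+0.731·1.56)/(1.66+0.731·0.697)] = 2.271·ln(2.800/2.170) = 0.5794 kmol/m³.
Then C_B = (C_{A0}−C_A) − C_C = 0.8627 − 0.5794 = 0.2833 kmol/m³.
S̃_{B/C} = C_B/C_C = 0.2833/0.5794 = 0.489.

0.489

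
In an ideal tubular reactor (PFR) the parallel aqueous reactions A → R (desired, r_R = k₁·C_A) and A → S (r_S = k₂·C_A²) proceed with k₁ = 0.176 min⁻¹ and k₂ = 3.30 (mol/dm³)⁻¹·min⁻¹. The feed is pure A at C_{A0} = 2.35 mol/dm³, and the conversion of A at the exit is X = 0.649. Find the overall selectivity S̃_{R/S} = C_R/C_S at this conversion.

C_A = C_{A0}(1−X) = 0.8248 mol/dm³.
Along a PFR/batch, dC_R/dC_A = −r_R/(r_R+r_S) = −k₁/(k₁+k₂·C_A).
Integrating from C_{A0} to C_A: C_R = (0.176/3.30)·ln[(0.176+3.30·2.35)/(0.176+3.30·0.825)] = 0.05333·ln(7.931/2.898) = 0.05369 mol/dm³.
C_S = (C_{A0}−C_A)−C_R = 1.471 mol/dm³; S̃_{R/S} = 0.05369/1.471 = 0.0365.

0.0365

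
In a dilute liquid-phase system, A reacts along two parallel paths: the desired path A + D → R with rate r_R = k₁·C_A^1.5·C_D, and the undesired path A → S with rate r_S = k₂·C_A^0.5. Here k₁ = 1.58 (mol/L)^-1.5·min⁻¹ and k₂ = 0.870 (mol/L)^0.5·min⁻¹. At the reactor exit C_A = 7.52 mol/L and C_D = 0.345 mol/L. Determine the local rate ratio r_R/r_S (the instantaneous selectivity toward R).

S_{R/S} = r_R/r_S = (k₁·C_A^1.5·C_D)/(k₂·C_A^0.5) = (k₁/k₂)·C_A·C_D.
= (1.58×7.520^1.5×0.3450) / (0.870×7.520^0.5) = 11.24/2.386 = 4.71.

4.71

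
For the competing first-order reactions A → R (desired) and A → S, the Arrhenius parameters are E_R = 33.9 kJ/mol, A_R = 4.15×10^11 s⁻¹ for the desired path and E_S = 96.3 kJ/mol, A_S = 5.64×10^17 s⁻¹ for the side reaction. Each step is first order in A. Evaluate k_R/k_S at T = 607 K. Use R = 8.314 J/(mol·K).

With equal orders, S_{R/S} = k_R/k_S = (A_R/A_S)·exp[(E_S−E_R)/(RT)].
(E_S−E_R)/(RT) = (96.3−33.9)×10³/(8.314×607) = 62400/5047 = 12.36.
k_R/k_S = (4.15×10^11/5.64×10^17)·exp(12.36) = 7.358×10^-7 × 2.344×10^5 = 0.172.
Since E_R < E_S, lowering the temperature improves selectivity toward R.

0.172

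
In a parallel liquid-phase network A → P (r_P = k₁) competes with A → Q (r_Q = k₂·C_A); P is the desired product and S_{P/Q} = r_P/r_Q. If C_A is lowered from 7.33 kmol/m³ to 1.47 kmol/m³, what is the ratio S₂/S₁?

S_{P/Q} = (k₁/k₂)·C_A⁻¹, so S₂/S₁ = (C_{A,2}/C_{A,1})⁻¹.
= 7.33/1.47 = 4.99.
Selectivity toward P rises as C_A falls — low-concentration operation is favoured.

4.99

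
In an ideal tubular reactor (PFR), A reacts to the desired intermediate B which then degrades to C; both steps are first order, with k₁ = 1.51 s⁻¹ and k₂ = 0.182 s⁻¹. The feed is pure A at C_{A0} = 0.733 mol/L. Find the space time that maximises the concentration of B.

For first-order series the maximum of C_B occurs at τ_opt = ln(k₂/k₁)/(k₂−k₁).
= ln(0.182/1.51)/(0.182−1.51) = ln(0.1205)/-1.328 = -2.116/-1.328 = 1.59 s.

1.59 s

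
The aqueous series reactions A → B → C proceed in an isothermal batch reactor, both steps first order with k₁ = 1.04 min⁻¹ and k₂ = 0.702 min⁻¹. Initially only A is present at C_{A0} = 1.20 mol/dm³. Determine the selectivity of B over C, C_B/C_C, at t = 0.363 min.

Solving the coupled first-order balances gives C_B(t) = [k₁/(k₂−k₁)]·C_{A0}·(e^(−k₁t) − e^(−k₂t)).
e^(−k₁t) = e^(−1.04×0.363) = e^(−0.3775) = 0.6856; e^(−k₂t) = e^(−0.2548) = 0.7751.
C_B = 1.04×1.20/(0.702−1.04) × (0.6856−0.7751) = (-3.692)×(-0.08949) = 0.3304 mol/dm³.
C_A = C_{A0}e^(−k₁t) = 0.8227 mol/dm³, so C_C = C_{A0}−C_A−C_B = 0.04690 mol/dm³; C_B/C_C = 7.05.

7.05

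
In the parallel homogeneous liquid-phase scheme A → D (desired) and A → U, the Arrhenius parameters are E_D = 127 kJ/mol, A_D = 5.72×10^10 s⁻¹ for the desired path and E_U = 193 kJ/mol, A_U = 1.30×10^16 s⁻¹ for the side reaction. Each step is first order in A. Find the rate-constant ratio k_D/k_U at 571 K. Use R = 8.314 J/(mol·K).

With equal orders, S_{D/U} = k_D/k_U = (A_D/A_U)·exp[(E_U−E_D)/(RT)].
(E_U−E_D)/(RT) = (193−127)×10³/(8.314×571) = 66000/4747 = 13.90.
k_D/k_U = (5.72×10^10/1.30×10^16)·exp(13.90) = 4.400×10^-6 × 1.091×10^6 = 4.80.

4.80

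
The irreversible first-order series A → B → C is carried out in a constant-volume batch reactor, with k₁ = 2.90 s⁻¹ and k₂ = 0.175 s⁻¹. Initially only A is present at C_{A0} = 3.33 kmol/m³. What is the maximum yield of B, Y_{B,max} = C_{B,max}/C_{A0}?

0.835

Evaluating C_B at t_opt = ln(k₂/k₁)/(k₂−k₁) gives C_{B,max}/C_{A0} = (k₁/k₂)^[k₂/(k₂−k₁)].
= (2.90/0.175)^(0.175/(0.175−2.90)) = (16.57)^(-0.06422) = 0.8350.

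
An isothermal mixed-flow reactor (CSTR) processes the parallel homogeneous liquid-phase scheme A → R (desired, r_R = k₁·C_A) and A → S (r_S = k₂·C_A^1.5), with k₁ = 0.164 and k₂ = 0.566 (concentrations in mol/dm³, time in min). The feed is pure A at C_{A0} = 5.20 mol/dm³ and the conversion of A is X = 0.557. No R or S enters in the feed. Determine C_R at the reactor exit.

0.464 mol/dm³

Exit C_A = C_{A0}(1−X) = 5.20×0.443 = 2.304 mol/dm³.
In a CSTR the entire volume is at exit conditions, so r_R = 0.164×2.304 = 0.3778 and r_S = 0.566×2.304^1.5 = 1.979.
Fraction of consumed A going to R: r_R/(r_R+r_S) = 0.1603.
C_R = 0.1603·C_{A0}·X = 0.1603×5.20×0.557 = 0.464 mol/dm³.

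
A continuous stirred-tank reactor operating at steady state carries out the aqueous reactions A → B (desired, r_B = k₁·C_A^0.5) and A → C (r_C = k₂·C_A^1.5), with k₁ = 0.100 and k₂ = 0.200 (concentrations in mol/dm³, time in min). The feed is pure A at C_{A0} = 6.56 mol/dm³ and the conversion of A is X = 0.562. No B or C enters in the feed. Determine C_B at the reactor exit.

0.546 mol/dm³

Exit C_A = C_{A0}(1−X) = 6.56×0.438 = 2.873 mol/dm³.
Rates in a CSTR are evaluated at the outlet concentration: r_B = 0.100×2.873^0.5 = 0.1695, r_C = 0.200×2.873^1.5 = 0.9741.
Fraction of consumed A going to B: r_B/(r_B+r_C) = 0.1482.
C_B = 0.1482·C_{A0}·X = 0.1482×6.56×0.562 = 0.546 mol/dm³.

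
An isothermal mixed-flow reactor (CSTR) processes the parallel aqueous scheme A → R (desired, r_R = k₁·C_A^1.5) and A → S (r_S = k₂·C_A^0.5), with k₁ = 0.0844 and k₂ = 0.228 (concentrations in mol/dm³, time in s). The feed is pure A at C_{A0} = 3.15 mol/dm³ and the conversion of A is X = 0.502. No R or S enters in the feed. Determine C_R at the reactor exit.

0.581 mol/dm³

Exit C_A = C_{A0}(1−X) = 3.15×0.498 = 1.569 mol/dm³.
In a CSTR the entire volume is at exit conditions, so r_R = 0.0844×1.569^1.5 = 0.1658 and r_S = 0.228×1.569^0.5 = 0.2856.
Fraction of consumed A going to R: r_R/(r_R+r_S) = 0.3674.
C_R = 0.3674·C_{A0}·X = 0.3674×3.15×0.502 = 0.581 mol/dm³.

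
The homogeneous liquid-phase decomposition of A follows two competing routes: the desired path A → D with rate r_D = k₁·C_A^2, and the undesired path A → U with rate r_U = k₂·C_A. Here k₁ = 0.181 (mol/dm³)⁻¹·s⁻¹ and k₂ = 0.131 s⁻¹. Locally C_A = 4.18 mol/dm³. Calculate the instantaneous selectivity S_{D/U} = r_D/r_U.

5.78

S_{D/U} = r_D/r_U = (k₁·C_A^2)/(k₂·C_A) = (k₁/k₂)·C_A.
= (0.181×4.180^2) / (0.131×4.180) = 3.163/0.5476 = 5.78.
Since the desired path is higher order in A, keeping C_A high (PFR or concentrated feed) favours D.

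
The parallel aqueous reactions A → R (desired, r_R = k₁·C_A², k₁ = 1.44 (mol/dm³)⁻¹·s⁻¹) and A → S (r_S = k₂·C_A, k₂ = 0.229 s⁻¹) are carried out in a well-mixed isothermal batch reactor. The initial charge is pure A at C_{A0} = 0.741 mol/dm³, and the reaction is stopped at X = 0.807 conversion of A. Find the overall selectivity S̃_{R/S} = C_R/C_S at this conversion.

C_A = C_{A0}(1−X) = 0.1430 mol/dm³.
Along a PFR/batch, dC_S/dC_A = −r_S/(r_R+r_S) = −k₂/(k₂+k₁·C_A).
Integrating from C_{A0} to C_A: C_S = (0.229/1.44)·ln[(0.229+1.44·0.741)/(0.229+1.44·0.143)] = 0.1590·ln(1.296/0.4349) = 0.1736 mol/dm³.
Then C_R = (C_{A0}−C_A) − C_S = 0.5980 − 0.1736 = 0.4244 mol/dm³.
S̃_{R/S} = C_R/C_S = 0.4244/0.1736 = 2.44.

2.44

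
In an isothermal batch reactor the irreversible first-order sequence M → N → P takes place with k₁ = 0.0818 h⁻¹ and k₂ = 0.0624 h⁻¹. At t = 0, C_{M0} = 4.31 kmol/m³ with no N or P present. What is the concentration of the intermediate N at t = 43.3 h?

Solving the coupled first-order balances gives C_N(t) = [k₁/(k₂−k₁)]·C_{M0}·(e^(−k₁t) − e^(−k₂t)).
e^(−k₁t) = e^(−0.0818×43.3) = e^(−3.542) = 0.02896; e^(−k₂t) = e^(−2.702) = 0.06708.
C_N = 0.0818×4.31/(0.0624−0.0818) × (0.02896−0.06708) = (-18.17)×(-0.03812) = 0.6927 kmol/m³.

0.693 kmol/m³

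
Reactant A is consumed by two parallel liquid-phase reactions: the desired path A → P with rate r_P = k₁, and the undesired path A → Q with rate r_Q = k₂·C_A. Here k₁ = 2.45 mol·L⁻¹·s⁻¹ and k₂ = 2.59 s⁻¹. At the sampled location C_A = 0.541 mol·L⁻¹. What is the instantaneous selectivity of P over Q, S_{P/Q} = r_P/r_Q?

S_{P/Q} = r_P/r_Q = (k₁)/(k₂·C_A) = (k₁/k₂)·C_A⁻¹.
= (2.45) / (2.59×0.5410) = 2.450/1.401 = 1.75.

1.75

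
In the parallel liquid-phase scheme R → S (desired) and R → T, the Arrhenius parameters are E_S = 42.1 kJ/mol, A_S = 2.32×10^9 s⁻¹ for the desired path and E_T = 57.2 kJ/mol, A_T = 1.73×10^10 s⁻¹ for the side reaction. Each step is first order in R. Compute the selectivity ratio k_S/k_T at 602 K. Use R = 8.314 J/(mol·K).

k_S/k_T = (A_S/A_T)·exp[−(E_S−E_T)/(RT)] = (A_S/A_T)·exp[(E_T−E_S)/(RT)].
(E_T−E_S)/(RT) = (57.2−42.1)×10³/(8.314×602) = 15100/5005 = 3.017.
k_S/k_T = (2.32×10^9/1.73×10^10)·exp(3.017) = 0.1341 × 20.43 = 2.74.
Since E_S < E_T, lowering the temperature improves selectivity toward S.

2.74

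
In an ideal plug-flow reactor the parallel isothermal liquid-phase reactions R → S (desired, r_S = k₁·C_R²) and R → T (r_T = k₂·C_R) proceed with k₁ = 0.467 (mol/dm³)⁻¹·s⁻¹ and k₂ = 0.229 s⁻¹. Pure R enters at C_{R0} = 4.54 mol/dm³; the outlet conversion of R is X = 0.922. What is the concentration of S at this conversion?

C_R = C_{R0}(1−X) = 0.3541 mol/dm³.
Along a PFR/batch, dC_T/dC_R = −r_T/(r_S+r_T) = −k₂/(k₂+k₁·C_R).
Integrating from C_{R0} to C_R: C_T = (0.229/0.467)·ln[(0.229+0.467·4.54)/(0.229+0.467·0.354)] = 0.4904·ln(2.349/0.3944) = 0.8751 mol/dm³.
Then C_S = (C_{R0}−C_R) − C_T = 4.186 − 0.8751 = 3.311 mol/dm³.

3.31 mol/dm³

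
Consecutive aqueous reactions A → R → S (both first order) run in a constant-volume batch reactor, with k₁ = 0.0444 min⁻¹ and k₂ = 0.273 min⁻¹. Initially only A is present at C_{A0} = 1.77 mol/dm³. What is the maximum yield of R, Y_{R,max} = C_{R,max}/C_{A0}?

For a first-order series the maximum intermediate yield is C_{R,max}/C_{A0} = (k₁/k₂)^[k₂/(k₂−k₁)].
= (0.0444/0.273)^(0.273/(0.273−0.0444)) = (0.1626)^(1.194) = 0.1143.

0.114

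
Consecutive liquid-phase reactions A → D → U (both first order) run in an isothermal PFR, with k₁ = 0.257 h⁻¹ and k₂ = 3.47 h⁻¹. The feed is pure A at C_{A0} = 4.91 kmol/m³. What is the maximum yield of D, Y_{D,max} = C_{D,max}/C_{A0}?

0.0601

At the optimum, C_{D,max}/C_{A0} = (k₁/k₂)^[k₂/(k₂−k₁)].
= (0.257/3.47)^(3.47/(3.47−0.257)) = (0.07406)^(1.080) = 0.06014.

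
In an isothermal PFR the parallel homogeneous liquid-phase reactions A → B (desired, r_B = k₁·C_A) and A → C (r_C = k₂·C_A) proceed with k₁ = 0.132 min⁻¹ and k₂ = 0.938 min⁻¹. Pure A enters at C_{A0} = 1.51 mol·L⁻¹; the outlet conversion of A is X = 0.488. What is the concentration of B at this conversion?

0.0909 mol·L⁻¹

C_A = C_{A0}(1−X) = 0.7731 mol·L⁻¹.
Both paths are first order in A, so the instantaneous fraction to B is constant: dC_B/d(−C_A) = k₁/(k₁+k₂) = 0.1234.
C_B = 0.1234·(C_{A0}−C_A) = 0.1234×0.7369 = 0.0909 mol·L⁻¹.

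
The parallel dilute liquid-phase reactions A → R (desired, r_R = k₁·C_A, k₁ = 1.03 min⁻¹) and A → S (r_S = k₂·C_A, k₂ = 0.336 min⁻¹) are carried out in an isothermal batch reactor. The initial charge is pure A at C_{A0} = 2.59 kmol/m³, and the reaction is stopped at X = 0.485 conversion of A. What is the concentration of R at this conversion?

0.947 kmol/m³

C_A = C_{A0}(1−X) = 1.334 kmol/m³.
Both paths are first order in A, so the instantaneous fraction to R is constant: dC_R/d(−C_A) = k₁/(k₁+k₂) = 0.7540.
C_R = 0.7540·(C_{A0}−C_A) = 0.7540×1.256 = 0.947 kmol/m³.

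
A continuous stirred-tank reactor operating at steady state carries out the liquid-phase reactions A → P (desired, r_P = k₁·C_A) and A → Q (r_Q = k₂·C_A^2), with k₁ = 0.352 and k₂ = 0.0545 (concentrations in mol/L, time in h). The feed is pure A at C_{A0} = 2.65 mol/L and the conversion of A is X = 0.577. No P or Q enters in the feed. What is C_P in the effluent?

1.30 mol/L

Exit C_A = C_{A0}(1−X) = 2.65×0.423 = 1.121 mol/L.
A CSTR operates uniformly at the exit composition, giving r_P = 0.3946 and r_Q = 0.06848 (each k·C_A^n at C_A = 1.121).
Fraction of consumed A going to P: r_P/(r_P+r_Q) = 0.8521.
C_P = 0.8521·C_{A0}·X = 0.8521×2.65×0.577 = 1.30 mol/L.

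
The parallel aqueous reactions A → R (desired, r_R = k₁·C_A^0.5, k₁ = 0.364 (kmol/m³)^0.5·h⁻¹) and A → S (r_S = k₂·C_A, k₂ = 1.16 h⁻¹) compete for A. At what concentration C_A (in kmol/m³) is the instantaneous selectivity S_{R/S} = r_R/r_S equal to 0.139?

5.10 kmol/m³

S_{R/S} = (k₁/k₂)·C_A^-0.5 ⇒ C_A = (S·k₂/k₁)^(-2).
= (0.139×1.16/0.364)^(-2) = (0.4430)^(-2) = 5.10 kmol/m³.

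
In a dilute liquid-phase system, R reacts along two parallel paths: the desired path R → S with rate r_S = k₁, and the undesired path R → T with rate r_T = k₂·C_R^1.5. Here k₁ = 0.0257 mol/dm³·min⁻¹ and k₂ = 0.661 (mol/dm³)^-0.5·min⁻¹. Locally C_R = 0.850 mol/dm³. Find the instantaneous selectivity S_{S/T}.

0.0496

S_{S/T} = r_S/r_T = (k₁)/(k₂·C_R^1.5) = (k₁/k₂)·C_R^-1.5.
= (0.0257) / (0.661×0.8500^1.5) = 0.02570/0.5180 = 0.0496.
The undesired path is higher order in R, so low C_R (CSTR or dilute feed) favours S.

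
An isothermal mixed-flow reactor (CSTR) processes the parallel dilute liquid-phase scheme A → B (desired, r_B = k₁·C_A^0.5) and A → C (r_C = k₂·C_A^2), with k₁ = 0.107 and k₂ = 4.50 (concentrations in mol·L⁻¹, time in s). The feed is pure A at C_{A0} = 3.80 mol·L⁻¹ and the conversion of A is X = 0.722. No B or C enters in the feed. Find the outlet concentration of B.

Exit C_A = C_{A0}(1−X) = 3.80×0.278 = 1.056 mol·L⁻¹.
Rates in a CSTR are evaluated at the outlet concentration: r_B = 0.107×1.056^0.5 = 0.1100, r_C = 4.50×1.056^2 = 5.022.
Fraction of consumed A going to B: r_B/(r_B+r_C) = 0.02143.
C_B = 0.02143·C_{A0}·X = 0.02143×3.80×0.722 = 0.0588 mol·L⁻¹.

0.0588 mol·L⁻¹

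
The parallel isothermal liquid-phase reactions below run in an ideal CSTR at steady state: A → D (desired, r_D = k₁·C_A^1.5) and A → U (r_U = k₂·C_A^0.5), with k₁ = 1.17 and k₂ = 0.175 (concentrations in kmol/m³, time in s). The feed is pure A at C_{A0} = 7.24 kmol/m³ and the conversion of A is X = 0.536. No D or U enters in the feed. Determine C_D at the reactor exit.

Exit C_A = C_{A0}(1−X) = 7.24×0.464 = 3.359 kmol/m³.
In a CSTR the entire volume is at exit conditions, so r_D = 1.17×3.359^1.5 = 7.204 and r_U = 0.175×3.359^0.5 = 0.3207.
Fraction of consumed A going to D: r_D/(r_D+r_U) = 0.9574.
C_D = 0.9574·C_{A0}·X = 0.9574×7.24×0.536 = 3.72 kmol/m³.

3.72 kmol/m³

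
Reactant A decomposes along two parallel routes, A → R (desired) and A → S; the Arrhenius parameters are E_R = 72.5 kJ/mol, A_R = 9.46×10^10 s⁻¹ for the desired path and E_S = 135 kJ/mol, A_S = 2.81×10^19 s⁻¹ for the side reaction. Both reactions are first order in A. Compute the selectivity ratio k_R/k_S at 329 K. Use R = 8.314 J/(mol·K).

Since both paths have the same order in A, the concentration cancels and S_{R/S} = k_R/k_S = (A_R/A_S)·exp[(E_S−E_R)/(RT)].
(E_S−E_R)/(RT) = (135−72.5)×10³/(8.314×329) = 62500/2735 = 22.85.
k_R/k_S = (9.46×10^10/2.81×10^19)·exp(22.85) = 3.367×10^-9 × 8.382×10^9 = 28.2.
Since E_R < E_S, lowering the temperature improves selectivity toward R.

28.2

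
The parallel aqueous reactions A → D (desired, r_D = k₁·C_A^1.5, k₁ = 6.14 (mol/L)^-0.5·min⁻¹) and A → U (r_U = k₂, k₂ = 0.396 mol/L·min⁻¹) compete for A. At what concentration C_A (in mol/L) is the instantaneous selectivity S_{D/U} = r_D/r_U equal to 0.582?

0.112 mol/L

S_{D/U} = (k₁/k₂)·C_A^1.5 ⇒ C_A = (S·k₂/k₁)^(1/1.5).
= (0.582×0.396/6.14)^(0.6667) = (0.03754)^(0.6667) = 0.112 mol/L.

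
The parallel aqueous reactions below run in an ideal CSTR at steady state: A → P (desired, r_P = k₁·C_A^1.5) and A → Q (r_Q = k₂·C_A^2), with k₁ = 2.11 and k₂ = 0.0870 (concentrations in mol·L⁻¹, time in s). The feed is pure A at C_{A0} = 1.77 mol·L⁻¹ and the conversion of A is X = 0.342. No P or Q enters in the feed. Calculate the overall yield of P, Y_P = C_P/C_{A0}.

0.327

Exit C_A = C_{A0}(1−X) = 1.77×0.658 = 1.165 mol·L⁻¹.
Rates in a CSTR are evaluated at the outlet concentration: r_P = 2.11×1.165^1.5 = 2.652, r_Q = 0.0870×1.165^2 = 0.1180.
Fraction of consumed A going to P: r_P/(r_P+r_Q) = 0.9574.
C_P = 0.9574·C_{A0}·X = 0.9574×1.77×0.342 = 0.580 mol·L⁻¹; Y_P = C_P/C_{A0} = 0.327.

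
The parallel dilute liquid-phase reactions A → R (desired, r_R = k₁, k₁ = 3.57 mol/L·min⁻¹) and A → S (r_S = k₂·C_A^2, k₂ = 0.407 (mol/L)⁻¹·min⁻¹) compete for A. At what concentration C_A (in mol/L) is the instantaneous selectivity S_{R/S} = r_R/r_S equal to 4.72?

S_{R/S} = (k₁/k₂)·C_A^-2 ⇒ C_A = (S·k₂/k₁)^(-0.5).
= (4.72×0.407/3.57)^(-0.5) = (0.5381)^(-0.5) = 1.36 mol/L.

1.36 mol/L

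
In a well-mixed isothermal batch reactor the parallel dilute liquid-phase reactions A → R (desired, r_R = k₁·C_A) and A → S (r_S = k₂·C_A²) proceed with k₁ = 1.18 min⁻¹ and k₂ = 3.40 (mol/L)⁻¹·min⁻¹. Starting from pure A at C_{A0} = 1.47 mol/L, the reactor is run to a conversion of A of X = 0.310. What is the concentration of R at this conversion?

C_A = C_{A0}(1−X) = 1.014 mol/L.
Along a PFR/batch, dC_R/dC_A = −r_R/(r_R+r_S) = −k₁/(k₁+k₂·C_A).
Integrating from C_{A0} to C_A: C_R = (1.18/3.40)·ln[(1.18+3.40·1.47)/(1.18+3.40·1.01)] = 0.3471·ln(6.178/4.629) = 0.1002 mol/L.

0.100 mol/L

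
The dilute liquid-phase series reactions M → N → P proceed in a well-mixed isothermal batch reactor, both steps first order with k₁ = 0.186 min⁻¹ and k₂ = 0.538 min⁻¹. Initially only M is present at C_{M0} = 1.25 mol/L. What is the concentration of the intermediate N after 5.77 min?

The intermediate concentration in a first-order A→B→C sequence is C_N = k₁C_{M0}(e^(−k₁t) − e^(−k₂t))/(k₂−k₁).
e^(−k₁t) = e^(−0.186×5.77) = e^(−1.073) = 0.3419; e^(−k₂t) = e^(−3.104) = 0.04486.
C_N = 0.186×1.25/(0.538−0.186) × (0.3419−0.04486) = 0.6605×0.2970 = 0.1962 mol/L.

0.196 mol/L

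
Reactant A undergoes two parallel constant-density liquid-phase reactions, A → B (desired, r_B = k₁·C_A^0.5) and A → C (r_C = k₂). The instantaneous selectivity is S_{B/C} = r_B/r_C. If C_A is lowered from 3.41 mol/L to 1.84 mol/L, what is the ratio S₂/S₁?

0.735

S_{B/C} = (k₁/k₂)·C_A^0.5, so S₂/S₁ = (C_{A,2}/C_{A,1})^0.5.
= (1.84/3.41)^0.5 = (0.5396)^0.5 = 0.735.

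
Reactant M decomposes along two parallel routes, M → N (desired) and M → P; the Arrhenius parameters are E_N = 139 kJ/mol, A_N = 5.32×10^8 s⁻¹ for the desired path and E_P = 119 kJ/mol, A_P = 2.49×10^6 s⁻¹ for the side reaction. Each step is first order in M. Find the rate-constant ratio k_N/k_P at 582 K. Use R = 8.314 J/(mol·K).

3.42

Since both paths have the same order in M, the concentration cancels and S_{N/P} = k_N/k_P = (A_N/A_P)·exp[(E_P−E_N)/(RT)].
(E_P−E_N)/(RT) = (119−139)×10³/(8.314×582) = -20000/4839 = -4.133.
k_N/k_P = (5.32×10^8/2.49×10^6)·exp(-4.133) = 213.7 × 0.01603 = 3.42.
Since E_N > E_P, raising the temperature improves selectivity toward N.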